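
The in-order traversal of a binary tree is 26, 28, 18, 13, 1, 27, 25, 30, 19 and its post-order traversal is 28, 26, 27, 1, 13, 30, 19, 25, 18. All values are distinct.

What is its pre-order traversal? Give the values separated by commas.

18, 26, 28, 25, 13, 1, 27, 19, 30

The last element of post-order is the root; it splits in-order into left and right subtrees.
Root 18: left subtree has 2 nodes {26, 28}, right has 6 {13, 1, 27, 25, 30, 19}.
  Root 26: left subtree has 0 nodes { }, right has 1 {28}.
  Root 25: left subtree has 3 nodes {13, 1, 27}, right has 2 {30, 19}.
    Root 13: left subtree has 0 nodes { }, right has 2 {1, 27}.
      Root 1: left subtree has 0 nodes { }, right has 1 {27}.
    Root 19: left subtree has 1 node {30}, right has 0 { }.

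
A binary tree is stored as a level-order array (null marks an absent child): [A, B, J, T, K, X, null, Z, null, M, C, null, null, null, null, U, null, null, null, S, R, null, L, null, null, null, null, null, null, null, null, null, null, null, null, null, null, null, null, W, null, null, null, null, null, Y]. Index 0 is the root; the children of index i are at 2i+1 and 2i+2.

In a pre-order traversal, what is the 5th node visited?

U

Pre-order visits the node, then its left subtree, then its right subtree.
Visit A.
At A: go left to B.
  Visit B.
  At B: go left to T.
    Visit T.
    At T: go left to Z.
      Visit Z.
      At Z: go left to U.
        U is a leaf — visit U.
      At Z: no right child.
    At T: no right child.
  At B: go right to K.
    Visit K.
    At K: go left to M.
      Visit M.
      At M: go left to S.
        Visit S.
        At S: go left to W.
          W is a leaf — visit W.
        At S: no right child.
      At M: go right to R.
        R is a leaf — visit R.
    At K: go right to C.
      Visit C.
      At C: no left child.
      At C: go right to L.
        Visit L.
        At L: go left to Y.
          Y is a leaf — visit Y.
        At L: no right child.
At A: go right to J.
  Visit J.
  At J: go left to X.
    X is a leaf — visit X.
  At J: no right child.
Full pre-order sequence: A, B, T, Z, U, K, M, S, W, R, C, L, Y, J, X.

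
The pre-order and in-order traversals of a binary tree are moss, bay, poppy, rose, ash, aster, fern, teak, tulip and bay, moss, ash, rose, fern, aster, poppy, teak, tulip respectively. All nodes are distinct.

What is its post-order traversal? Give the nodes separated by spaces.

The first element of pre-order is the root; it splits in-order into left and right subtrees.
Root moss: left subtree has 1 node {bay}, right has 7 {ash, rose, fern, aster, poppy, teak, tulip}.
  Root poppy: left subtree has 4 nodes {ash, rose, fern, aster}, right has 2 {teak, tulip}.
    Root rose: left subtree has 1 node {ash}, right has 2 {fern, aster}.
      Root aster: left subtree has 1 node {fern}, right has 0 { }.
    Root teak: left subtree has 0 nodes { }, right has 1 {tulip}.

bay ash fern aster rose tulip teak poppy moss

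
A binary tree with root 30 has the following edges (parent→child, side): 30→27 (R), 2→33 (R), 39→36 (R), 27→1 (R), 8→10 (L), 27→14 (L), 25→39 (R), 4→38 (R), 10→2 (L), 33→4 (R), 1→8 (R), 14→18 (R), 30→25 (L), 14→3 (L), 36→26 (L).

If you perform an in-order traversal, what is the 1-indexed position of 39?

2

In-order visits the left subtree, then the node, then the right subtree.
At 30: go left to 25.
  At 25: no left child.
  Visit 25.
  At 25: go right to 39.
    At 39: no left child.
    Visit 39.
    At 39: go right to 36.
      At 36: go left to 26.
        26 is a leaf — visit 26.
      Visit 36.
      At 36: no right child.
Visit 30.
At 30: go right to 27.
  At 27: go left to 14.
    At 14: go left to 3.
      3 is a leaf — visit 3.
    Visit 14.
    At 14: go right to 18.
      18 is a leaf — visit 18.
  Visit 27.
  At 27: go right to 1.
    At 1: no left child.
    Visit 1.
    At 1: go right to 8.
      At 8: go left to 10.
        At 10: go left to 2.
          At 2: no left child.
          Visit 2.
          At 2: go right to 33.
            At 33: no left child.
            Visit 33.
            At 33: go right to 4.
              At 4: no left child.
              Visit 4.
              At 4: go right to 38.
                38 is a leaf — visit 38.
        Visit 10.
        At 10: no right child.
      Visit 8.
      At 8: no right child.
Full in-order sequence: 25, 39, 26, 36, 30, 3, 14, 18, 27, 1, 2, 33, 4, 38, 10, 8.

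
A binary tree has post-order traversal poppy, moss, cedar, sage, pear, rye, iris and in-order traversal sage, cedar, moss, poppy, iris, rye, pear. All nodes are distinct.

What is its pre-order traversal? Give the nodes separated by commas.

The last element of post-order is the root; it splits in-order into left and right subtrees.
Root iris: left subtree has 4 nodes {sage, cedar, moss, poppy}, right has 2 {rye, pear}.
  Root sage: left subtree has 0 nodes { }, right has 3 {cedar, moss, poppy}.
    Root cedar: left subtree has 0 nodes { }, right has 2 {moss, poppy}.
      Root moss: left subtree has 0 nodes { }, right has 1 {poppy}.
  Root rye: left subtree has 0 nodes { }, right has 1 {pear}.

iris, sage, cedar, moss, poppy, rye, pear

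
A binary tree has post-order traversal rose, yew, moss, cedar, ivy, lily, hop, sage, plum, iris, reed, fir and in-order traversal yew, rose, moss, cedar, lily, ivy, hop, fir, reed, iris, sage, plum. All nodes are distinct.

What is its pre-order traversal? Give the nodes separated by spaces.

fir hop lily cedar moss yew rose ivy reed iris plum sage

The last element of post-order is the root; it splits in-order into left and right subtrees.
Root fir: left subtree has 7 nodes {yew, rose, moss, cedar, lily, ivy, hop}, right has 4 {reed, iris, sage, plum}.
  Root hop: left subtree has 6 nodes {yew, rose, moss, cedar, lily, ivy}, right has 0 { }.
    Root lily: left subtree has 4 nodes {yew, rose, moss, cedar}, right has 1 {ivy}.
      Root cedar: left subtree has 3 nodes {yew, rose, moss}, right has 0 { }.
        Root moss: left subtree has 2 nodes {yew, rose}, right has 0 { }.
          Root yew: left subtree has 0 nodes { }, right has 1 {rose}.
  Root reed: left subtree has 0 nodes { }, right has 3 {iris, sage, plum}.
    Root iris: left subtree has 0 nodes { }, right has 2 {sage, plum}.
      Root plum: left subtree has 1 node {sage}, right has 0 { }.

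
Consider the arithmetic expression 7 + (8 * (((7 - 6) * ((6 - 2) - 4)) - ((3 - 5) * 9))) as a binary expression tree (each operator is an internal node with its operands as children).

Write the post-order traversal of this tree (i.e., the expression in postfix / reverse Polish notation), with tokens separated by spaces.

Post-order on an expression tree gives postfix notation: for each operator, emit left operand, right operand, then the operator.

7 8 7 6 - 6 2 - 4 - * 3 5 - 9 * - * +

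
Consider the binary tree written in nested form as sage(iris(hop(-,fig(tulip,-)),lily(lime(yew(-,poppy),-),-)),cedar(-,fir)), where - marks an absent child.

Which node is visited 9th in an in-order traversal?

sage

In-order visits the left subtree, then the node, then the right subtree.
At sage: go left to iris.
  At iris: go left to hop.
    At hop: no left child.
    Visit hop.
    At hop: go right to fig.
      At fig: go left to tulip.
        tulip is a leaf — visit tulip.
      Visit fig.
      At fig: no right child.
  Visit iris.
  At iris: go right to lily.
    At lily: go left to lime.
      At lime: go left to yew.
        At yew: no left child.
        Visit yew.
        At yew: go right to poppy.
          poppy is a leaf — visit poppy.
      Visit lime.
      At lime: no right child.
    Visit lily.
    At lily: no right child.
Visit sage.
At sage: go right to cedar.
  At cedar: no left child.
  Visit cedar.
  At cedar: go right to fir.
    fir is a leaf — visit fir.
Full in-order sequence: hop, tulip, fig, iris, yew, poppy, lime, lily, sage, cedar, fir.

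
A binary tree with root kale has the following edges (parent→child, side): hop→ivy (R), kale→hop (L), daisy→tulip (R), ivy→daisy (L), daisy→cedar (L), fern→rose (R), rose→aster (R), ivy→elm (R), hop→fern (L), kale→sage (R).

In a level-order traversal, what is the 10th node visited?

Level-order visits nodes level by level from the root, left to right within each level.
Level 0: kale
Level 1: hop, sage
Level 2: fern, ivy
Level 3: rose, daisy, elm
Level 4: aster, cedar, tulip
Full level-order sequence: kale, hop, sage, fern, ivy, rose, daisy, elm, aster, cedar, tulip.

cedar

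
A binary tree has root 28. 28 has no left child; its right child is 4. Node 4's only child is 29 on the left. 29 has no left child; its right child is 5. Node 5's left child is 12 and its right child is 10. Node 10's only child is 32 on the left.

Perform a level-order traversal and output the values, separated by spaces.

Level-order visits nodes level by level from the root, left to right within each level.
Level 0: 28
Level 1: 4
Level 2: 29
Level 3: 5
Level 4: 12, 10
Level 5: 32

28 4 29 5 12 10 32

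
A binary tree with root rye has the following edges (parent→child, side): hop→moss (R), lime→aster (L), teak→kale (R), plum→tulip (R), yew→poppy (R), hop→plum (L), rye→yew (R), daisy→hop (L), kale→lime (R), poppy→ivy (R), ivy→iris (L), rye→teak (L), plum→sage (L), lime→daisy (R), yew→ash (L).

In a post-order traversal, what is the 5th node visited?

Post-order visits the left subtree, then the right subtree, then the node.
At rye: go left to teak.
  At teak: no left child.
  At teak: go right to kale.
    At kale: no left child.
    At kale: go right to lime.
      At lime: go left to aster.
        aster is a leaf — visit aster.
      At lime: go right to daisy.
        At daisy: go left to hop.
          At hop: go left to plum.
            At plum: go left to sage.
              sage is a leaf — visit sage.
            At plum: go right to tulip.
              tulip is a leaf — visit tulip.
            Visit plum.
          At hop: go right to moss.
            moss is a leaf — visit moss.
          Visit hop.
        At daisy: no right child.
        Visit daisy.
      Visit lime.
    Visit kale.
  Visit teak.
At rye: go right to yew.
  At yew: go left to ash.
    ash is a leaf — visit ash.
  At yew: go right to poppy.
    At poppy: no left child.
    At poppy: go right to ivy.
      At ivy: go left to iris.
        iris is a leaf — visit iris.
      At ivy: no right child.
      Visit ivy.
    Visit poppy.
  Visit yew.
Visit rye.
Full post-order sequence: aster, sage, tulip, plum, moss, hop, daisy, lime, kale, teak, ash, iris, ivy, poppy, yew, rye.

moss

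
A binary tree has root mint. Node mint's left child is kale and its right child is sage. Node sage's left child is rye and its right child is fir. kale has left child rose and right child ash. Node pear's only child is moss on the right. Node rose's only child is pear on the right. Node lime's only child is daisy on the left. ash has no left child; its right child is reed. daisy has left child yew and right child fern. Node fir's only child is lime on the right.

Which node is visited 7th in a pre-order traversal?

Pre-order visits the node, then its left subtree, then its right subtree.
Visit mint.
At mint: go left to kale.
  Visit kale.
  At kale: go left to rose.
    Visit rose.
    At rose: no left child.
    At rose: go right to pear.
      Visit pear.
      At pear: no left child.
      At pear: go right to moss.
        moss is a leaf — visit moss.
  At kale: go right to ash.
    Visit ash.
    At ash: no left child.
    At ash: go right to reed.
      reed is a leaf — visit reed.
At mint: go right to sage.
  Visit sage.
  At sage: go left to rye.
    rye is a leaf — visit rye.
  At sage: go right to fir.
    Visit fir.
    At fir: no left child.
    At fir: go right to lime.
      Visit lime.
      At lime: go left to daisy.
        Visit daisy.
        At daisy: go left to yew.
          yew is a leaf — visit yew.
        At daisy: go right to fern.
          fern is a leaf — visit fern.
      At lime: no right child.
Full pre-order sequence: mint, kale, rose, pear, moss, ash, reed, sage, rye, fir, lime, daisy, yew, fern.

reed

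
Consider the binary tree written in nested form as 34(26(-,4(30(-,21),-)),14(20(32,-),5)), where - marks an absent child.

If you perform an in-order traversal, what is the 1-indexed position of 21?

In-order visits the left subtree, then the node, then the right subtree.
At 34: go left to 26.
  At 26: no left child.
  Visit 26.
  At 26: go right to 4.
    At 4: go left to 30.
      At 30: no left child.
      Visit 30.
      At 30: go right to 21.
        21 is a leaf — visit 21.
    Visit 4.
    At 4: no right child.
Visit 34.
At 34: go right to 14.
  At 14: go left to 20.
    At 20: go left to 32.
      32 is a leaf — visit 32.
    Visit 20.
    At 20: no right child.
  Visit 14.
  At 14: go right to 5.
    5 is a leaf — visit 5.
Full in-order sequence: 26, 30, 21, 4, 34, 32, 20, 14, 5.

3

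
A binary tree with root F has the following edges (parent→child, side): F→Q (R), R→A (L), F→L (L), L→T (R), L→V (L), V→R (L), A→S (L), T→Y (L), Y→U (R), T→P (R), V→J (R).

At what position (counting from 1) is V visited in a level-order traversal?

Level-order visits nodes level by level from the root, left to right within each level.
Level 0: F
Level 1: L, Q
Level 2: V, T
Level 3: R, J, Y, P
Level 4: A, U
Level 5: S
Full level-order sequence: F, L, Q, V, T, R, J, Y, P, A, U, S.

4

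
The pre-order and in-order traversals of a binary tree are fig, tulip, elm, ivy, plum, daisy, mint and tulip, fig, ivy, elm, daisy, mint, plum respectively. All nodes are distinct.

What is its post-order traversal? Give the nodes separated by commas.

tulip, ivy, mint, daisy, plum, elm, fig

The first element of pre-order is the root; it splits in-order into left and right subtrees.
Root fig: left subtree has 1 node {tulip}, right has 5 {ivy, elm, daisy, mint, plum}.
  Root elm: left subtree has 1 node {ivy}, right has 3 {daisy, mint, plum}.
    Root plum: left subtree has 2 nodes {daisy, mint}, right has 0 { }.
      Root daisy: left subtree has 0 nodes { }, right has 1 {mint}.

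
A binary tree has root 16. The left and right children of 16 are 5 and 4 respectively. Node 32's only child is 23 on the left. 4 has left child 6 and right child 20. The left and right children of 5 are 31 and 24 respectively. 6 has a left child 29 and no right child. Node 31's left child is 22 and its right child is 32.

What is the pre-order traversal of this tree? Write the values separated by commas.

Pre-order visits the node, then its left subtree, then its right subtree.
Visit 16.
At 16: go left to 5.
  Visit 5.
  At 5: go left to 31.
    Visit 31.
    At 31: go left to 22.
      22 is a leaf — visit 22.
    At 31: go right to 32.
      Visit 32.
      At 32: go left to 23.
        23 is a leaf — visit 23.
      At 32: no right child.
  At 5: go right to 24.
    24 is a leaf — visit 24.
At 16: go right to 4.
  Visit 4.
  At 4: go left to 6.
    Visit 6.
    At 6: go left to 29.
      29 is a leaf — visit 29.
    At 6: no right child.
  At 4: go right to 20.
    20 is a leaf — visit 20.

16, 5, 31, 22, 32, 23, 24, 4, 6, 29, 20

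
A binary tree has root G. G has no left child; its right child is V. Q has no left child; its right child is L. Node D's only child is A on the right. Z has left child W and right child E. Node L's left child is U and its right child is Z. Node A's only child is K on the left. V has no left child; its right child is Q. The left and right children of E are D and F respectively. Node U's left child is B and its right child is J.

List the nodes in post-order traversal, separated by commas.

B, J, U, W, K, A, D, F, E, Z, L, Q, V, G

Post-order visits the left subtree, then the right subtree, then the node.
At G: no left child.
At G: go right to V.
  At V: no left child.
  At V: go right to Q.
    At Q: no left child.
    At Q: go right to L.
      At L: go left to U.
        At U: go left to B.
          B is a leaf — visit B.
        At U: go right to J.
          J is a leaf — visit J.
        Visit U.
      At L: go right to Z.
        At Z: go left to W.
          W is a leaf — visit W.
        At Z: go right to E.
          At E: go left to D.
            At D: no left child.
            At D: go right to A.
              At A: go left to K.
                K is a leaf — visit K.
              At A: no right child.
              Visit A.
            Visit D.
          At E: go right to F.
            F is a leaf — visit F.
          Visit E.
        Visit Z.
      Visit L.
    Visit Q.
  Visit V.
Visit G.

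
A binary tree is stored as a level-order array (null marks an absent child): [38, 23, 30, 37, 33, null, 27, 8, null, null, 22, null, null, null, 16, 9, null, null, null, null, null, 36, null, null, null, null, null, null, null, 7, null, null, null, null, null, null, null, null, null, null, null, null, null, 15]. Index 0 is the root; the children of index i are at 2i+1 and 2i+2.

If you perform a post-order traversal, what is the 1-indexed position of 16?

10

Post-order visits the left subtree, then the right subtree, then the node.
At 38: go left to 23.
  At 23: go left to 37.
    At 37: go left to 8.
      At 8: go left to 9.
        9 is a leaf — visit 9.
      At 8: no right child.
      Visit 8.
    At 37: no right child.
    Visit 37.
  At 23: go right to 33.
    At 33: no left child.
    At 33: go right to 22.
      At 22: go left to 36.
        At 36: go left to 15.
          15 is a leaf — visit 15.
        At 36: no right child.
        Visit 36.
      At 22: no right child.
      Visit 22.
    Visit 33.
  Visit 23.
At 38: go right to 30.
  At 30: no left child.
  At 30: go right to 27.
    At 27: no left child.
    At 27: go right to 16.
      At 16: go left to 7.
        7 is a leaf — visit 7.
      At 16: no right child.
      Visit 16.
    Visit 27.
  Visit 30.
Visit 38.
Full post-order sequence: 9, 8, 37, 15, 36, 22, 33, 23, 7, 16, 27, 30, 38.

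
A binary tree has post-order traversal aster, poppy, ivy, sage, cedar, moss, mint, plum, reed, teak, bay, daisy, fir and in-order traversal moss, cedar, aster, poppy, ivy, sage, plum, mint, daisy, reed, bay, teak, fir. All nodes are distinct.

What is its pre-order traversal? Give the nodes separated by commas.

The last element of post-order is the root; it splits in-order into left and right subtrees.
Root fir: left subtree has 12 nodes {moss, cedar, aster, poppy, ivy, sage, plum, mint, daisy, reed, bay, teak}, right has 0 { }.
  Root daisy: left subtree has 8 nodes {moss, cedar, aster, poppy, ivy, sage, plum, mint}, right has 3 {reed, bay, teak}.
    Root plum: left subtree has 6 nodes {moss, cedar, aster, poppy, ivy, sage}, right has 1 {mint}.
      Root moss: left subtree has 0 nodes { }, right has 5 {cedar, aster, poppy, ivy, sage}.
        Root cedar: left subtree has 0 nodes { }, right has 4 {aster, poppy, ivy, sage}.
          Root sage: left subtree has 3 nodes {aster, poppy, ivy}, right has 0 { }.
            Root ivy: left subtree has 2 nodes {aster, poppy}, right has 0 { }.
              Root poppy: left subtree has 1 node {aster}, right has 0 { }.
    Root bay: left subtree has 1 node {reed}, right has 1 {teak}.

fir, daisy, plum, moss, cedar, sage, ivy, poppy, aster, mint, bay, reed, teak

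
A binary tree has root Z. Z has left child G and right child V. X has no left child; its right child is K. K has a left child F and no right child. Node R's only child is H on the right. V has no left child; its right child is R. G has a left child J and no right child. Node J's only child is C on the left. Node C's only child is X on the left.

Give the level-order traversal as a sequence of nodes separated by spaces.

Level-order visits nodes level by level from the root, left to right within each level.
Level 0: Z
Level 1: G, V
Level 2: J, R
Level 3: C, H
Level 4: X
Level 5: K
Level 6: F

Z G V J R C H X K F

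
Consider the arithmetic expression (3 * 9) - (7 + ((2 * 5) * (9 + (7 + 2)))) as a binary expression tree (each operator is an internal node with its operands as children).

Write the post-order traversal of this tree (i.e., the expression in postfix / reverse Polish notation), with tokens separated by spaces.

3 9 * 7 2 5 * 9 7 2 + + * + -

Post-order on an expression tree gives postfix notation: for each operator, emit left operand, right operand, then the operator.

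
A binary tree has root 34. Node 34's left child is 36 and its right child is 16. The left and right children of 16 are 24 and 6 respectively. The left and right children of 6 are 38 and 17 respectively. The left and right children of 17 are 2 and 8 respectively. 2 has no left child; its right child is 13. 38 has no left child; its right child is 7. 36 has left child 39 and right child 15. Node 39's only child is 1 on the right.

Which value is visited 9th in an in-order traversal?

7

In-order visits the left subtree, then the node, then the right subtree.
At 34: go left to 36.
  At 36: go left to 39.
    At 39: no left child.
    Visit 39.
    At 39: go right to 1.
      1 is a leaf — visit 1.
  Visit 36.
  At 36: go right to 15.
    15 is a leaf — visit 15.
Visit 34.
At 34: go right to 16.
  At 16: go left to 24.
    24 is a leaf — visit 24.
  Visit 16.
  At 16: go right to 6.
    At 6: go left to 38.
      At 38: no left child.
      Visit 38.
      At 38: go right to 7.
        7 is a leaf — visit 7.
    Visit 6.
    At 6: go right to 17.
      At 17: go left to 2.
        At 2: no left child.
        Visit 2.
        At 2: go right to 13.
          13 is a leaf — visit 13.
      Visit 17.
      At 17: go right to 8.
        8 is a leaf — visit 8.
Full in-order sequence: 39, 1, 36, 15, 34, 24, 16, 38, 7, 6, 2, 13, 17, 8.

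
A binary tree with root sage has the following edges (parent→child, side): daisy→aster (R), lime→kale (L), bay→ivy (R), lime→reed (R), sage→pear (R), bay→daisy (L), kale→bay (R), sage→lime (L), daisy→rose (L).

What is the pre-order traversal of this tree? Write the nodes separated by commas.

Pre-order visits the node, then its left subtree, then its right subtree.
Visit sage.
At sage: go left to lime.
  Visit lime.
  At lime: go left to kale.
    Visit kale.
    At kale: no left child.
    At kale: go right to bay.
      Visit bay.
      At bay: go left to daisy.
        Visit daisy.
        At daisy: go left to rose.
          rose is a leaf — visit rose.
        At daisy: go right to aster.
          aster is a leaf — visit aster.
      At bay: go right to ivy.
        ivy is a leaf — visit ivy.
  At lime: go right to reed.
    reed is a leaf — visit reed.
At sage: go right to pear.
  pear is a leaf — visit pear.

sage, lime, kale, bay, daisy, rose, aster, ivy, reed, pear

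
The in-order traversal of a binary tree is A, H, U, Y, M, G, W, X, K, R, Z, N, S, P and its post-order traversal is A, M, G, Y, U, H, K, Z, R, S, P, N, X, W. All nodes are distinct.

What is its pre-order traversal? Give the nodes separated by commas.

The last element of post-order is the root; it splits in-order into left and right subtrees.
Root W: left subtree has 6 nodes {A, H, U, Y, M, G}, right has 7 {X, K, R, Z, N, S, P}.
  Root H: left subtree has 1 node {A}, right has 4 {U, Y, M, G}.
    Root U: left subtree has 0 nodes { }, right has 3 {Y, M, G}.
      Root Y: left subtree has 0 nodes { }, right has 2 {M, G}.
        Root G: left subtree has 1 node {M}, right has 0 { }.
  Root X: left subtree has 0 nodes { }, right has 6 {K, R, Z, N, S, P}.
    Root N: left subtree has 3 nodes {K, R, Z}, right has 2 {S, P}.
      Root R: left subtree has 1 node {K}, right has 1 {Z}.
      Root P: left subtree has 1 node {S}, right has 0 { }.

W, H, A, U, Y, G, M, X, N, R, K, Z, P, S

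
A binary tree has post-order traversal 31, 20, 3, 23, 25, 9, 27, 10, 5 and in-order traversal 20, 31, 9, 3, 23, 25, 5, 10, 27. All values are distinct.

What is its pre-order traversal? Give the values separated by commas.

5, 9, 20, 31, 25, 23, 3, 10, 27

The last element of post-order is the root; it splits in-order into left and right subtrees.
Root 5: left subtree has 6 nodes {20, 31, 9, 3, 23, 25}, right has 2 {10, 27}.
  Root 9: left subtree has 2 nodes {20, 31}, right has 3 {3, 23, 25}.
    Root 20: left subtree has 0 nodes { }, right has 1 {31}.
    Root 25: left subtree has 2 nodes {3, 23}, right has 0 { }.
      Root 23: left subtree has 1 node {3}, right has 0 { }.
  Root 10: left subtree has 0 nodes { }, right has 1 {27}.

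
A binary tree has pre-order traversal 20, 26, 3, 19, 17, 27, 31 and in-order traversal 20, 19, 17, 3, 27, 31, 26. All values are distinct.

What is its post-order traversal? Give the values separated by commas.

17, 19, 31, 27, 3, 26, 20

The first element of pre-order is the root; it splits in-order into left and right subtrees.
Root 20: left subtree has 0 nodes { }, right has 6 {19, 17, 3, 27, 31, 26}.
  Root 26: left subtree has 5 nodes {19, 17, 3, 27, 31}, right has 0 { }.
    Root 3: left subtree has 2 nodes {19, 17}, right has 2 {27, 31}.
      Root 19: left subtree has 0 nodes { }, right has 1 {17}.
      Root 27: left subtree has 0 nodes { }, right has 1 {31}.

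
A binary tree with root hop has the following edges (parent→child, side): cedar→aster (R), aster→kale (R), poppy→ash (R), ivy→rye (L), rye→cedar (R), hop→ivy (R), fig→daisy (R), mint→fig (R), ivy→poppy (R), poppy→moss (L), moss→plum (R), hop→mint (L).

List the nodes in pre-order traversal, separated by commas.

hop, mint, fig, daisy, ivy, rye, cedar, aster, kale, poppy, moss, plum, ash

Pre-order visits the node, then its left subtree, then its right subtree.
Visit hop.
At hop: go left to mint.
  Visit mint.
  At mint: no left child.
  At mint: go right to fig.
    Visit fig.
    At fig: no left child.
    At fig: go right to daisy.
      daisy is a leaf — visit daisy.
At hop: go right to ivy.
  Visit ivy.
  At ivy: go left to rye.
    Visit rye.
    At rye: no left child.
    At rye: go right to cedar.
      Visit cedar.
      At cedar: no left child.
      At cedar: go right to aster.
        Visit aster.
        At aster: no left child.
        At aster: go right to kale.
          kale is a leaf — visit kale.
  At ivy: go right to poppy.
    Visit poppy.
    At poppy: go left to moss.
      Visit moss.
      At moss: no left child.
      At moss: go right to plum.
        plum is a leaf — visit plum.
    At poppy: go right to ash.
      ash is a leaf — visit ash.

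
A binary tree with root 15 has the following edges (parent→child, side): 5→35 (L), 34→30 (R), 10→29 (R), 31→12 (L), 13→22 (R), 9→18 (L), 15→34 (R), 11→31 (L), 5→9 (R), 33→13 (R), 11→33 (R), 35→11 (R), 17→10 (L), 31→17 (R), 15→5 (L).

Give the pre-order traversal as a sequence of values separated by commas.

15, 5, 35, 11, 31, 12, 17, 10, 29, 33, 13, 22, 9, 18, 34, 30

Pre-order visits the node, then its left subtree, then its right subtree.
Visit 15.
At 15: go left to 5.
  Visit 5.
  At 5: go left to 35.
    Visit 35.
    At 35: no left child.
    At 35: go right to 11.
      Visit 11.
      At 11: go left to 31.
        Visit 31.
        At 31: go left to 12.
          12 is a leaf — visit 12.
        At 31: go right to 17.
          Visit 17.
          At 17: go left to 10.
            Visit 10.
            At 10: no left child.
            At 10: go right to 29.
              29 is a leaf — visit 29.
          At 17: no right child.
      At 11: go right to 33.
        Visit 33.
        At 33: no left child.
        At 33: go right to 13.
          Visit 13.
          At 13: no left child.
          At 13: go right to 22.
            22 is a leaf — visit 22.
  At 5: go right to 9.
    Visit 9.
    At 9: go left to 18.
      18 is a leaf — visit 18.
    At 9: no right child.
At 15: go right to 34.
  Visit 34.
  At 34: no left child.
  At 34: go right to 30.
    30 is a leaf — visit 30.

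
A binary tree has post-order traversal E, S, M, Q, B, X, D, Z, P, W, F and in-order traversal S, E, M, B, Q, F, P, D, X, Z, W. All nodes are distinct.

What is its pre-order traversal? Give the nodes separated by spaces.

The last element of post-order is the root; it splits in-order into left and right subtrees.
Root F: left subtree has 5 nodes {S, E, M, B, Q}, right has 5 {P, D, X, Z, W}.
  Root B: left subtree has 3 nodes {S, E, M}, right has 1 {Q}.
    Root M: left subtree has 2 nodes {S, E}, right has 0 { }.
      Root S: left subtree has 0 nodes { }, right has 1 {E}.
  Root W: left subtree has 4 nodes {P, D, X, Z}, right has 0 { }.
    Root P: left subtree has 0 nodes { }, right has 3 {D, X, Z}.
      Root Z: left subtree has 2 nodes {D, X}, right has 0 { }.
        Root D: left subtree has 0 nodes { }, right has 1 {X}.

F B M S E Q W P Z D X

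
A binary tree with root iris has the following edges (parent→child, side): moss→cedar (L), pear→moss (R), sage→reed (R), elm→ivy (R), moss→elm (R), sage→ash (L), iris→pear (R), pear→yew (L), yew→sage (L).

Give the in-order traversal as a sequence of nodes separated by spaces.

In-order visits the left subtree, then the node, then the right subtree.
At iris: no left child.
Visit iris.
At iris: go right to pear.
  At pear: go left to yew.
    At yew: go left to sage.
      At sage: go left to ash.
        ash is a leaf — visit ash.
      Visit sage.
      At sage: go right to reed.
        reed is a leaf — visit reed.
    Visit yew.
    At yew: no right child.
  Visit pear.
  At pear: go right to moss.
    At moss: go left to cedar.
      cedar is a leaf — visit cedar.
    Visit moss.
    At moss: go right to elm.
      At elm: no left child.
      Visit elm.
      At elm: go right to ivy.
        ivy is a leaf — visit ivy.

iris ash sage reed yew pear cedar moss elm ivy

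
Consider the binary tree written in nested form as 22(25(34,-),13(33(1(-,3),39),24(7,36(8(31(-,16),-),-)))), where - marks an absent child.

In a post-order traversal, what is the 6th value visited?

Post-order visits the left subtree, then the right subtree, then the node.
At 22: go left to 25.
  At 25: go left to 34.
    34 is a leaf — visit 34.
  At 25: no right child.
  Visit 25.
At 22: go right to 13.
  At 13: go left to 33.
    At 33: go left to 1.
      At 1: no left child.
      At 1: go right to 3.
        3 is a leaf — visit 3.
      Visit 1.
    At 33: go right to 39.
      39 is a leaf — visit 39.
    Visit 33.
  At 13: go right to 24.
    At 24: go left to 7.
      7 is a leaf — visit 7.
    At 24: go right to 36.
      At 36: go left to 8.
        At 8: go left to 31.
          At 31: no left child.
          At 31: go right to 16.
            16 is a leaf — visit 16.
          Visit 31.
        At 8: no right child.
        Visit 8.
      At 36: no right child.
      Visit 36.
    Visit 24.
  Visit 13.
Visit 22.
Full post-order sequence: 34, 25, 3, 1, 39, 33, 7, 16, 31, 8, 36, 24, 13, 22.

33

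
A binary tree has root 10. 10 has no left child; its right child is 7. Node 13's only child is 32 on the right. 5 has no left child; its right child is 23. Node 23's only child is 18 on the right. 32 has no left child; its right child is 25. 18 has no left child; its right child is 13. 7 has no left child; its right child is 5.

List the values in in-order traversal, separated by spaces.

In-order visits the left subtree, then the node, then the right subtree.
At 10: no left child.
Visit 10.
At 10: go right to 7.
  At 7: no left child.
  Visit 7.
  At 7: go right to 5.
    At 5: no left child.
    Visit 5.
    At 5: go right to 23.
      At 23: no left child.
      Visit 23.
      At 23: go right to 18.
        At 18: no left child.
        Visit 18.
        At 18: go right to 13.
          At 13: no left child.
          Visit 13.
          At 13: go right to 32.
            At 32: no left child.
            Visit 32.
            At 32: go right to 25.
              25 is a leaf — visit 25.

10 7 5 23 18 13 32 25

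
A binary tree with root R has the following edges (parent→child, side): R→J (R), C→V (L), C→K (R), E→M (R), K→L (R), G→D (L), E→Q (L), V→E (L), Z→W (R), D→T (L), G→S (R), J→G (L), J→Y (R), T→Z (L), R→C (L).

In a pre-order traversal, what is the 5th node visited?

Q

Pre-order visits the node, then its left subtree, then its right subtree.
Visit R.
At R: go left to C.
  Visit C.
  At C: go left to V.
    Visit V.
    At V: go left to E.
      Visit E.
      At E: go left to Q.
        Q is a leaf — visit Q.
      At E: go right to M.
        M is a leaf — visit M.
    At V: no right child.
  At C: go right to K.
    Visit K.
    At K: no left child.
    At K: go right to L.
      L is a leaf — visit L.
At R: go right to J.
  Visit J.
  At J: go left to G.
    Visit G.
    At G: go left to D.
      Visit D.
      At D: go left to T.
        Visit T.
        At T: go left to Z.
          Visit Z.
          At Z: no left child.
          At Z: go right to W.
            W is a leaf — visit W.
        At T: no right child.
      At D: no right child.
    At G: go right to S.
      S is a leaf — visit S.
  At J: go right to Y.
    Y is a leaf — visit Y.
Full pre-order sequence: R, C, V, E, Q, M, K, L, J, G, D, T, Z, W, S, Y.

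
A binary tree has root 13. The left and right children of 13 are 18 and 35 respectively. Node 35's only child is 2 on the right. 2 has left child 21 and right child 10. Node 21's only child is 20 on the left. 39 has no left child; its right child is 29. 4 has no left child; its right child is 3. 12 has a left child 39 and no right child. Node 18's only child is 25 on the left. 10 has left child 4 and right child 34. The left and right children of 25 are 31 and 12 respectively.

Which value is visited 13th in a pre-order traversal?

Pre-order visits the node, then its left subtree, then its right subtree.
Visit 13.
At 13: go left to 18.
  Visit 18.
  At 18: go left to 25.
    Visit 25.
    At 25: go left to 31.
      31 is a leaf — visit 31.
    At 25: go right to 12.
      Visit 12.
      At 12: go left to 39.
        Visit 39.
        At 39: no left child.
        At 39: go right to 29.
          29 is a leaf — visit 29.
      At 12: no right child.
  At 18: no right child.
At 13: go right to 35.
  Visit 35.
  At 35: no left child.
  At 35: go right to 2.
    Visit 2.
    At 2: go left to 21.
      Visit 21.
      At 21: go left to 20.
        20 is a leaf — visit 20.
      At 21: no right child.
    At 2: go right to 10.
      Visit 10.
      At 10: go left to 4.
        Visit 4.
        At 4: no left child.
        At 4: go right to 3.
          3 is a leaf — visit 3.
      At 10: go right to 34.
        34 is a leaf — visit 34.
Full pre-order sequence: 13, 18, 25, 31, 12, 39, 29, 35, 2, 21, 20, 10, 4, 3, 34.

4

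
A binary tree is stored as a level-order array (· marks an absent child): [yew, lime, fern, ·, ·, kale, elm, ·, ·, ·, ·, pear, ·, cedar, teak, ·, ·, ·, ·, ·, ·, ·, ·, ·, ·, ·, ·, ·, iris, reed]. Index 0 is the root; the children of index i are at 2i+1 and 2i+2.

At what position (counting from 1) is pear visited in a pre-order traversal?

Pre-order visits the node, then its left subtree, then its right subtree.
Visit yew.
At yew: go left to lime.
  lime is a leaf — visit lime.
At yew: go right to fern.
  Visit fern.
  At fern: go left to kale.
    Visit kale.
    At kale: go left to pear.
      pear is a leaf — visit pear.
    At kale: no right child.
  At fern: go right to elm.
    Visit elm.
    At elm: go left to cedar.
      Visit cedar.
      At cedar: no left child.
      At cedar: go right to iris.
        iris is a leaf — visit iris.
    At elm: go right to teak.
      Visit teak.
      At teak: go left to reed.
        reed is a leaf — visit reed.
      At teak: no right child.
Full pre-order sequence: yew, lime, fern, kale, pear, elm, cedar, iris, teak, reed.

5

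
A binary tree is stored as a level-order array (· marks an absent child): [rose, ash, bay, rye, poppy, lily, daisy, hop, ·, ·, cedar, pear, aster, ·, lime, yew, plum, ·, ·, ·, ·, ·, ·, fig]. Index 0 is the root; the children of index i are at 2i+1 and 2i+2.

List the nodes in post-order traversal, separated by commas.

Post-order visits the left subtree, then the right subtree, then the node.
At rose: go left to ash.
  At ash: go left to rye.
    At rye: go left to hop.
      At hop: go left to yew.
        yew is a leaf — visit yew.
      At hop: go right to plum.
        plum is a leaf — visit plum.
      Visit hop.
    At rye: no right child.
    Visit rye.
  At ash: go right to poppy.
    At poppy: no left child.
    At poppy: go right to cedar.
      cedar is a leaf — visit cedar.
    Visit poppy.
  Visit ash.
At rose: go right to bay.
  At bay: go left to lily.
    At lily: go left to pear.
      At pear: go left to fig.
        fig is a leaf — visit fig.
      At pear: no right child.
      Visit pear.
    At lily: go right to aster.
      aster is a leaf — visit aster.
    Visit lily.
  At bay: go right to daisy.
    At daisy: no left child.
    At daisy: go right to lime.
      lime is a leaf — visit lime.
    Visit daisy.
  Visit bay.
Visit rose.

yew, plum, hop, rye, cedar, poppy, ash, fig, pear, aster, lily, lime, daisy, bay, rose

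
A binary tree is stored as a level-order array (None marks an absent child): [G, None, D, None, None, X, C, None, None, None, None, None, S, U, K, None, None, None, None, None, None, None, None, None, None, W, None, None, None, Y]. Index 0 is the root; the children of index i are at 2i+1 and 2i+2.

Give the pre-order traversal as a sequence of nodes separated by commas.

Pre-order visits the node, then its left subtree, then its right subtree.
Visit G.
At G: no left child.
At G: go right to D.
  Visit D.
  At D: go left to X.
    Visit X.
    At X: no left child.
    At X: go right to S.
      Visit S.
      At S: go left to W.
        W is a leaf — visit W.
      At S: no right child.
  At D: go right to C.
    Visit C.
    At C: go left to U.
      U is a leaf — visit U.
    At C: go right to K.
      Visit K.
      At K: go left to Y.
        Y is a leaf — visit Y.
      At K: no right child.

G, D, X, S, W, C, U, K, Y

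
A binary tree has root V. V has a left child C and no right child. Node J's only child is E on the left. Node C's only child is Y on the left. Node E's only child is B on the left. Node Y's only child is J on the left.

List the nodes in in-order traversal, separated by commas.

B, E, J, Y, C, V

In-order visits the left subtree, then the node, then the right subtree.
At V: go left to C.
  At C: go left to Y.
    At Y: go left to J.
      At J: go left to E.
        At E: go left to B.
          B is a leaf — visit B.
        Visit E.
        At E: no right child.
      Visit J.
      At J: no right child.
    Visit Y.
    At Y: no right child.
  Visit C.
  At C: no right child.
Visit V.
At V: no right child.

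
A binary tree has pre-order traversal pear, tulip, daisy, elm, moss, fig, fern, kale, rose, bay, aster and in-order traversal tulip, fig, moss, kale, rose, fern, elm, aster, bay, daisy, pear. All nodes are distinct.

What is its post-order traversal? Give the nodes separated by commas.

fig, rose, kale, fern, moss, aster, bay, elm, daisy, tulip, pear

The first element of pre-order is the root; it splits in-order into left and right subtrees.
Root pear: left subtree has 10 nodes {tulip, fig, moss, kale, rose, fern, elm, aster, bay, daisy}, right has 0 { }.
  Root tulip: left subtree has 0 nodes { }, right has 9 {fig, moss, kale, rose, fern, elm, aster, bay, daisy}.
    Root daisy: left subtree has 8 nodes {fig, moss, kale, rose, fern, elm, aster, bay}, right has 0 { }.
      Root elm: left subtree has 5 nodes {fig, moss, kale, rose, fern}, right has 2 {aster, bay}.
        Root moss: left subtree has 1 node {fig}, right has 3 {kale, rose, fern}.
          Root fern: left subtree has 2 nodes {kale, rose}, right has 0 { }.
            Root kale: left subtree has 0 nodes { }, right has 1 {rose}.
        Root bay: left subtree has 1 node {aster}, right has 0 { }.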